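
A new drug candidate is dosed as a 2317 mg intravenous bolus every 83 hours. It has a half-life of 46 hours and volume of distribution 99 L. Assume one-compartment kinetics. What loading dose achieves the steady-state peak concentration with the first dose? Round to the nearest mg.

f = (1/2)^(83/46) ≈ 0.286310; accumulation ratio R = 1/(1−f) ≈ 1.40117.
Loading dose to hit Cmax,ss on first dose: D_load = D_maint·R ≈ 2317 × 1.40117 ≈ 3246.51 mg.

3247 mg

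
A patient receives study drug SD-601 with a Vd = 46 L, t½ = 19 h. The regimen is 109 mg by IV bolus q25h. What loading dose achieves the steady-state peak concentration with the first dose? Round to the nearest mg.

f = (1/2)^(25/19) ≈ 0.401706; accumulation ratio R = 1/(1−f) ≈ 1.67142.
Loading dose to hit Cmax,ss on first dose: D_load = D_maint·R ≈ 109 × 1.67142 ≈ 182.18 mg.

182 mg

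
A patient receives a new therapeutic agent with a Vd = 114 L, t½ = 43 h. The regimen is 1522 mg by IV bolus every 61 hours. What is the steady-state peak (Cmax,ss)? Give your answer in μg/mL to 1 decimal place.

21.3 μg/mL

Over one 61-h interval, 61/43 ≈ 1.4186 half-lives elapse, leaving f ≈ 0.3741 of each dose.
At steady state, accumulation factor R = 1/(1 − e^(−kτ)) ≈ 1.5977.
Each bolus raises the concentration by D/Vd = 1522/114 ≈ 13.351 μg/mL.
Steady-state peak Cmax,ss = C₀·R ≈ 13.351 × 1.5977 ≈ 21.331 μg/mL.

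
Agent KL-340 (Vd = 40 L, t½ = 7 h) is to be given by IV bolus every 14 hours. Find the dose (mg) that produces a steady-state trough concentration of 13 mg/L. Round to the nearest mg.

1560 mg

τ/t½ = 14/7 ≈ 2, so f = (1/2)^(14/7) ≈ 0.250000.
Cmin,ss = (D/Vd)·f/(1−f), so D = Cmin,ss·Vd·(1−f)/f.
D = 13 × 40 × (1−f)/f ≈ 13 × 40 × 3.00000 ≈ 1560.00 mg.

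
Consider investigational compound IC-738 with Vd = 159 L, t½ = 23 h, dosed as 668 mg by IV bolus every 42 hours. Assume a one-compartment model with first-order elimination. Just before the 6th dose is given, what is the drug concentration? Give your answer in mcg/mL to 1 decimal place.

f = (1/2)^(τ/t½) = (1/2)^(42/23) ≈ 0.2820.
C₀ = D/Vd = 668/159 ≈ 4.201 mcg/mL.
Before the 6th dose, 5 doses have been given. Superposition: Cmin = C₀·(f + f² + … + f^5).
≈ 4.201 × (0.2820 + 0.0795 + 0.0224 + 0.0063 + 0.0018) ≈ 4.201 × 0.3920 ≈ 1.647 mcg/mL.

1.6 mcg/mL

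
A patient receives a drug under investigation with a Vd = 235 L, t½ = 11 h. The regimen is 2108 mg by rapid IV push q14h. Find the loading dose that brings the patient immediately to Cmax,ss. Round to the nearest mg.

f = (1/2)^(14/11) ≈ 0.413877; accumulation ratio R = 1/(1−f) ≈ 1.70613.
Loading dose to hit Cmax,ss on first dose: D_load = D_maint·R ≈ 2108 × 1.70613 ≈ 3596.52 mg.

3597 mg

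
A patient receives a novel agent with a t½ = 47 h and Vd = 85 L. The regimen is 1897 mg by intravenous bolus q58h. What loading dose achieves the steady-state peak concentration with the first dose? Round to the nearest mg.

3300 mg

f = (1/2)^(58/47) ≈ 0.425125; accumulation ratio R = 1/(1−f) ≈ 1.73951.
Loading dose to hit Cmax,ss on first dose: D_load = D_maint·R ≈ 1897 × 1.73951 ≈ 3299.85 mg.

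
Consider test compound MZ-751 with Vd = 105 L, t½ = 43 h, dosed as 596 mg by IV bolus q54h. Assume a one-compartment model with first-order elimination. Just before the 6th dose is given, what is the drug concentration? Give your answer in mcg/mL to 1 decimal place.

f = (1/2)^(τ/t½) = (1/2)^(54/43) ≈ 0.4188.
C₀ = D/Vd = 596/105 ≈ 5.676 mcg/mL.
Before the 6th dose, 5 doses have been given. Superposition: Cmin = C₀·(f + f² + … + f^5).
≈ 5.676 × (0.4188 + 0.1754 + 0.0735 + 0.0308 + 0.0129) ≈ 5.676 × 0.7114 ≈ 4.038 mcg/mL.

4.0 mcg/mL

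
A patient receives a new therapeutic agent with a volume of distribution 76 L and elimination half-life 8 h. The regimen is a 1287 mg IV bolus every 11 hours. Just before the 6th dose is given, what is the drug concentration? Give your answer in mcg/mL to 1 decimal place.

f = (1/2)^(τ/t½) = (1/2)^(11/8) ≈ 0.3856.
C₀ = D/Vd = 1287/76 ≈ 16.934 mcg/mL.
Before the 6th dose, 5 doses have been given. Superposition: Cmin = C₀·(f + f² + … + f^5).
≈ 16.934 × (0.3856 + 0.1487 + 0.0573 + 0.0221 + 0.0085) ≈ 16.934 × 0.6222 ≈ 10.536 mcg/mL.

10.5 mcg/mL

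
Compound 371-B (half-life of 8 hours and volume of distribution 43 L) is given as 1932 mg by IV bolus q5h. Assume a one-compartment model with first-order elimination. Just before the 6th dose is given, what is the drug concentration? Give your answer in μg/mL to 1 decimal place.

73.4 μg/mL

f = (1/2)^(τ/t½) = (1/2)^(5/8) ≈ 0.6484.
C₀ = D/Vd = 1932/43 ≈ 44.930 μg/mL.
Before the 6th dose, 5 doses have been given. Superposition: Cmin = C₀·(f + f² + … + f^5).
≈ 44.930 × (0.6484 + 0.4204 + 0.2726 + 0.1768 + 0.1146) ≈ 44.930 × 1.6328 ≈ 73.362 μg/mL.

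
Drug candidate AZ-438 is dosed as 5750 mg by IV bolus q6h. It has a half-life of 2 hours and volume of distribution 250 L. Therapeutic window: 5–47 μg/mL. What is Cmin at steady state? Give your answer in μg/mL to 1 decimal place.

The dosing interval is 3 half-lives, so f = 2^(−3) = 0.125.
At steady state, R = 1/(1 − 0.125) = 8/7.
Single-dose peak C₀ = D/Vd = 5750/250 = 23 μg/mL.
Steady-state peak Cmax,ss = C₀·R = 23 × 8/7 ≈ 26.286 μg/mL.
Steady-state trough Cmin,ss = Cmax,ss·f ≈ 26.286 × 0.125 ≈ 3.286 μg/mL.
Trough 3.3 μg/mL vs MEC 5 μg/mL: subtherapeutic.

3.3 μg/mL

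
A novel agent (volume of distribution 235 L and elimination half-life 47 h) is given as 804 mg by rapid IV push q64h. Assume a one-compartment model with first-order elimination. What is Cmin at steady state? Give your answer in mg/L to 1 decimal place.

2.2 mg/L

k = ln2/t½ = ln2/47 ≈ 0.014748 h⁻¹; fraction remaining f = e^(−kτ) = e^(−0.014748×64) ≈ 0.3891.
Accumulation ratio R = 1/(1 − f) ≈ 1/0.6109 ≈ 1.6369.
Single-dose peak C₀ = D/Vd = 804/235 ≈ 3.421 mg/L.
Steady-state peak Cmax,ss = C₀·R ≈ 3.421 × 1.6369 ≈ 5.600 mg/L.
One interval later, Cmin,ss = Cmax,ss·e^(−kτ) ≈ 5.600 × 0.3891 ≈ 2.179 mg/L.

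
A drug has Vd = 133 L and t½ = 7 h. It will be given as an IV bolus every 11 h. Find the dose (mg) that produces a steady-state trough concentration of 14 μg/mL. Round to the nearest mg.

τ/t½ = 11/7 ≈ 1.5714, so f = (1/2)^(11/7) ≈ 0.336475.
Cmin,ss = (D/Vd)·f/(1−f), so D = Cmin,ss·Vd·(1−f)/f.
D = 14 × 133 × (1−f)/f ≈ 14 × 133 × 1.97199 ≈ 3671.85 mg.

3672 mg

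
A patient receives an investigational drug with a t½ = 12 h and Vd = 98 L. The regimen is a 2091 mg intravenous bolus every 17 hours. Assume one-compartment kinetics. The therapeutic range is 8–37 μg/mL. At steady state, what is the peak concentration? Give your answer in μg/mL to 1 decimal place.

34.1 μg/mL

Over one 17-h interval, 17/12 ≈ 1.4167 half-lives elapse, leaving f ≈ 0.3746 of each dose.
Accumulation ratio R = 1/(1 − f) ≈ 1/0.6254 ≈ 1.5990.
Each bolus raises the concentration by D/Vd = 2091/98 ≈ 21.337 μg/mL.
Cmax,ss = C₀/(1 − f) ≈ 21.337/0.6254 ≈ 34.117 μg/mL.
Peak 34.1 μg/mL vs MTC 37 μg/mL: below toxic threshold.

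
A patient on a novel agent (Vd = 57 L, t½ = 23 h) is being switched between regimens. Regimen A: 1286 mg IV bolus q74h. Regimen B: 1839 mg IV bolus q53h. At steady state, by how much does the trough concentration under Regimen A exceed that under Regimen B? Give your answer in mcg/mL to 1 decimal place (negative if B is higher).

-5.5 mcg/mL

Regimen A: f = (1/2)^(74/23) ≈ 0.1075; Cmin,ss = (1286/57)·f/(1−f) ≈ 2.717 mcg/mL.
Regimen B: f = (1/2)^(53/23) ≈ 0.2025; Cmin,ss = (1839/57)·f/(1−f) ≈ 8.192 mcg/mL.
Difference ≈ 2.717 − 8.192 ≈ -5.475 mcg/mL.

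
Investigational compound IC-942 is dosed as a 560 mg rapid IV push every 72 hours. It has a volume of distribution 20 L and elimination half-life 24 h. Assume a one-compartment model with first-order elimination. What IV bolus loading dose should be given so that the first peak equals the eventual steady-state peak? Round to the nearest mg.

640 mg

f = (1/2)^(72/24) ≈ 0.125000; accumulation ratio R = 1/(1−f) ≈ 1.14286.
Loading dose to hit Cmax,ss on first dose: D_load = D_maint·R ≈ 560 × 1.14286 ≈ 640.00 mg.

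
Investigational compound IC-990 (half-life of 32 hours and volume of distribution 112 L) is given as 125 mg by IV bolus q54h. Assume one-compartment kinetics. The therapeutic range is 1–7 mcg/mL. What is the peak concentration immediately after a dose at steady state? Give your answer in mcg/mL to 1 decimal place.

τ/t½ = 54/32 ≈ 1.6875, so fraction remaining f = (1/2)^(54/32) ≈ 0.3105.
Accumulation ratio R = 1/(1 − f) ≈ 1/0.6895 ≈ 1.4503.
Single-dose peak C₀ = D/Vd = 125/112 ≈ 1.116 mcg/mL.
Cmax,ss = C₀/(1 − f) ≈ 1.116/0.6895 ≈ 1.619 mcg/mL.
Peak 1.6 mcg/mL vs MTC 7 mcg/mL: below toxic threshold.

1.6 mcg/mL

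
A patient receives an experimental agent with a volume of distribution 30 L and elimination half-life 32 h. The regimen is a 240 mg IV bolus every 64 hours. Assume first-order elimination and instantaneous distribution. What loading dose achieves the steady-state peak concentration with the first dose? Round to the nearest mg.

f = (1/2)^(64/32) ≈ 0.250000; accumulation ratio R = 1/(1−f) ≈ 1.33333.
Loading dose to hit Cmax,ss on first dose: D_load = D_maint·R ≈ 240 × 1.33333 ≈ 320.00 mg.

320 mg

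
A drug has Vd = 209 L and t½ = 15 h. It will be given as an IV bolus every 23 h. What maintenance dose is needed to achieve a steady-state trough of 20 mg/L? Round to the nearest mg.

7919 mg

τ/t½ = 23/15 ≈ 1.5333, so f = (1/2)^(23/15) ≈ 0.345478.
Cmin,ss = (D/Vd)·f/(1−f), so D = Cmin,ss·Vd·(1−f)/f.
D = 20 × 209 × (1−f)/f ≈ 20 × 209 × 1.89454 ≈ 7919.18 mg.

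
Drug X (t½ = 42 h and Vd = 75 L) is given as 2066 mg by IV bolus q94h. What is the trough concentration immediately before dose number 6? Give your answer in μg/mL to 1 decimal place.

f = (1/2)^(τ/t½) = (1/2)^(94/42) ≈ 0.2120.
C₀ = D/Vd = 2066/75 ≈ 27.547 μg/mL.
Before the 6th dose, 5 doses have been given. Superposition: Cmin = C₀·(f + f² + … + f^5).
≈ 27.547 × (0.2120 + 0.0449 + 0.0095 + 0.0020 + 0.0004) ≈ 27.547 × 0.2688 ≈ 7.405 μg/mL.

7.4 μg/mL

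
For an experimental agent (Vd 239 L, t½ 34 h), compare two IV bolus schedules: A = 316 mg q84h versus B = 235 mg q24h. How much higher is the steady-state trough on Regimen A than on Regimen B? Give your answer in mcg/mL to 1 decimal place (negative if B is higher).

Regimen A: f = (1/2)^(84/34) ≈ 0.1804; Cmin,ss = (316/239)·f/(1−f) ≈ 0.291 mcg/mL.
Regimen B: f = (1/2)^(24/34) ≈ 0.6131; Cmin,ss = (235/239)·f/(1−f) ≈ 1.558 mcg/mL.
Difference ≈ 0.291 − 1.558 ≈ -1.267 mcg/mL.

-1.3 mcg/mL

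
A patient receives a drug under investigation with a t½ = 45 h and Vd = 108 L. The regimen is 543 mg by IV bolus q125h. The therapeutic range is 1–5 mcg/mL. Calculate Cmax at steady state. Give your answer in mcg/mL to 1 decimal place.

k = ln2/t½ = ln2/45 ≈ 0.015403 h⁻¹; fraction remaining f = e^(−kτ) = e^(−0.015403×125) ≈ 0.1458.
Accumulation ratio R = 1/(1 − f) ≈ 1/0.8542 ≈ 1.1707.
Each bolus raises the concentration by D/Vd = 543/108 ≈ 5.028 mcg/mL.
Cmax,ss = C₀/(1 − f) ≈ 5.028/0.8542 ≈ 5.886 mcg/mL.
Peak 5.9 mcg/mL vs MTC 5 mcg/mL: exceeds toxic threshold.

5.9 mcg/mL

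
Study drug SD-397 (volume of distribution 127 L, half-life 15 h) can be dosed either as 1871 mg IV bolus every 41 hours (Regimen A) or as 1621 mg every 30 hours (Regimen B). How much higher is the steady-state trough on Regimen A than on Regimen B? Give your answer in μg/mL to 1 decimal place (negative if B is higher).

Regimen A: f = (1/2)^(41/15) ≈ 0.1504; Cmin,ss = (1871/127)·f/(1−f) ≈ 2.608 μg/mL.
Regimen B: f = (1/2)^(30/15) ≈ 0.2500; Cmin,ss = (1621/127)·f/(1−f) ≈ 4.255 μg/mL.
Difference ≈ 2.608 − 4.255 ≈ -1.647 μg/mL.

-1.6 μg/mL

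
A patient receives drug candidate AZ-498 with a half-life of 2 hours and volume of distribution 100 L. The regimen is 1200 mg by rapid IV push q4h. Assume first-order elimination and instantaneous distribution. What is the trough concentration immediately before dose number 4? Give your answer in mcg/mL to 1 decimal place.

f = (1/2)^(τ/t½) = (1/2)^(4/2) ≈ 0.2500.
C₀ = D/Vd = 1200/100 ≈ 12.000 mcg/mL.
Before the 4th dose, 3 doses have been given. Superposition: Cmin = C₀·(f + f² + … + f^3).
≈ 12.000 × (0.2500 + 0.0625 + 0.0156) ≈ 12.000 × 0.3281 ≈ 3.937 mcg/mL.

3.9 mcg/mL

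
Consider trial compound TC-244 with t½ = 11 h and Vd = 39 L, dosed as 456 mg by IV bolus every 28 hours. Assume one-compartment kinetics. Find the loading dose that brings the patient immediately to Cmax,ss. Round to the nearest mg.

550 mg

f = (1/2)^(28/11) ≈ 0.171294; accumulation ratio R = 1/(1−f) ≈ 1.20670.
Loading dose to hit Cmax,ss on first dose: D_load = D_maint·R ≈ 456 × 1.20670 ≈ 550.26 mg.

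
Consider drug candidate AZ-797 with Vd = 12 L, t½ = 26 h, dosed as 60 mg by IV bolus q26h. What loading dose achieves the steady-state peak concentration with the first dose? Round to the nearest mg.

f = (1/2)^(26/26) ≈ 0.500000; accumulation ratio R = 1/(1−f) ≈ 2.00000.
Loading dose to hit Cmax,ss on first dose: D_load = D_maint·R ≈ 60 × 2.00000 ≈ 120.00 mg.

120 mg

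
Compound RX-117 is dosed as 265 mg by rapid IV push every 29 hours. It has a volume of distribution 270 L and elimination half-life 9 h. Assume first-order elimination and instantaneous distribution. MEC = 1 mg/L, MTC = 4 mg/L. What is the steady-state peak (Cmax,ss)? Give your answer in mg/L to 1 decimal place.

Over one 29-h interval, 29/9 ≈ 3.2222 half-lives elapse, leaving f ≈ 0.1072 of each dose.
At steady state, accumulation factor R = 1/(1 − e^(−kτ)) ≈ 1.1201.
Each bolus raises the concentration by D/Vd = 265/270 ≈ 0.981 mg/L.
Steady-state peak Cmax,ss = C₀·R ≈ 0.981 × 1.1201 ≈ 1.099 mg/L.
Peak 1.1 mg/L vs MTC 4 mg/L: below toxic threshold.

1.1 mg/L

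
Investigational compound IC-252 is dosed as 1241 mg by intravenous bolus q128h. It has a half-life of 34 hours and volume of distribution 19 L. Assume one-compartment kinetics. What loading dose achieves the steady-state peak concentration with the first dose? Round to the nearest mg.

f = (1/2)^(128/34) ≈ 0.073572; accumulation ratio R = 1/(1−f) ≈ 1.07941.
Loading dose to hit Cmax,ss on first dose: D_load = D_maint·R ≈ 1241 × 1.07941 ≈ 1339.55 mg.

1340 mg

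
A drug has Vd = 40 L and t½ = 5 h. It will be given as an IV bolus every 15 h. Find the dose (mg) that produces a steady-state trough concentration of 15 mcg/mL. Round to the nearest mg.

4200 mg

τ/t½ = 15/5 ≈ 3, so f = (1/2)^(15/5) ≈ 0.125000.
Cmin,ss = (D/Vd)·f/(1−f), so D = Cmin,ss·Vd·(1−f)/f.
D = 15 × 40 × (1−f)/f ≈ 15 × 40 × 7.00000 ≈ 4200.00 mg.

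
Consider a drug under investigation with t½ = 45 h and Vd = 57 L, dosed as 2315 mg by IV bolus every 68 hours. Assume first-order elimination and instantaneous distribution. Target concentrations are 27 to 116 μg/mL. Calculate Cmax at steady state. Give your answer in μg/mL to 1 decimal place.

τ/t½ = 68/45 ≈ 1.5111, so fraction remaining f = (1/2)^(68/45) ≈ 0.3508.
Accumulation ratio R = 1/(1 − f) ≈ 1/0.6492 ≈ 1.5404.
Single-dose peak C₀ = D/Vd = 2315/57 ≈ 40.614 μg/mL.
Steady-state peak Cmax,ss = C₀·R ≈ 40.614 × 1.5404 ≈ 62.562 μg/mL.
Peak 62.6 μg/mL vs MTC 116 μg/mL: below toxic threshold.

62.6 μg/mL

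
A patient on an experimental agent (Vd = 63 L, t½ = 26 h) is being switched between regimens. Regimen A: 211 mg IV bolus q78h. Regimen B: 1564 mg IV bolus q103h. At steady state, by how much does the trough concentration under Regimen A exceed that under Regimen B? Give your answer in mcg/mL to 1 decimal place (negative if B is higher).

Regimen A: f = (1/2)^(78/26) ≈ 0.1250; Cmin,ss = (211/63)·f/(1−f) ≈ 0.478 mcg/mL.
Regimen B: f = (1/2)^(103/26) ≈ 0.0642; Cmin,ss = (1564/63)·f/(1−f) ≈ 1.703 mcg/mL.
Difference ≈ 0.478 − 1.703 ≈ -1.225 mcg/mL.

-1.2 mcg/mL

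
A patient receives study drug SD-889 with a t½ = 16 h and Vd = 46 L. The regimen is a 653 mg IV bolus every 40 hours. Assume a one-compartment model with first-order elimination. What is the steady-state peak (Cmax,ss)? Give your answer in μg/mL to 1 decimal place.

17.2 μg/mL

τ/t½ = 40/16 ≈ 2.5, so fraction remaining f = (1/2)^(40/16) ≈ 0.1768.
Accumulation ratio R = 1/(1 − f) ≈ 1/0.8232 ≈ 1.2148.
Each bolus raises the concentration by D/Vd = 653/46 ≈ 14.196 μg/mL.
Steady-state peak Cmax,ss = C₀·R ≈ 14.196 × 1.2148 ≈ 17.245 μg/mL.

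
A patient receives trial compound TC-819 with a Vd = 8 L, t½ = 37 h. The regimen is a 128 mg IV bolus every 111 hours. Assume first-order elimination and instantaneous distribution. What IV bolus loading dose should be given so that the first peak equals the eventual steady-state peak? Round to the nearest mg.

f = (1/2)^(111/37) ≈ 0.125000; accumulation ratio R = 1/(1−f) ≈ 1.14286.
Loading dose to hit Cmax,ss on first dose: D_load = D_maint·R ≈ 128 × 1.14286 ≈ 146.29 mg.

146 mg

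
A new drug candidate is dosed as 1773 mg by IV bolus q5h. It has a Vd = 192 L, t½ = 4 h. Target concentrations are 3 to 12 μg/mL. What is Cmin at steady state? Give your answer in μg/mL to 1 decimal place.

6.7 μg/mL

Over one 5-h interval, 5/4 ≈ 1.25 half-lives elapse, leaving f ≈ 0.4204 of each dose.
At steady state, accumulation factor R = 1/(1 − e^(−kτ)) ≈ 1.7253.
Single-dose peak C₀ = D/Vd = 1773/192 ≈ 9.234 μg/mL.
Steady-state peak Cmax,ss = C₀·R ≈ 9.234 × 1.7253 ≈ 15.931 μg/mL.
Steady-state trough Cmin,ss = Cmax,ss·f ≈ 15.931 × 0.4204 ≈ 6.697 μg/mL.
Trough 6.7 μg/mL vs MEC 3 μg/mL: adequate.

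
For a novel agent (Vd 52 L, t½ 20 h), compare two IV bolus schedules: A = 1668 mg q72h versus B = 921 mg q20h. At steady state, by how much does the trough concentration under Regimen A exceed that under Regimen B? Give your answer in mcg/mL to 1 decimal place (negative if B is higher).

Regimen A: f = (1/2)^(72/20) ≈ 0.0825; Cmin,ss = (1668/52)·f/(1−f) ≈ 2.884 mcg/mL.
Regimen B: f = (1/2)^(20/20) ≈ 0.5000; Cmin,ss = (921/52)·f/(1−f) ≈ 17.712 mcg/mL.
Difference ≈ 2.884 − 17.712 ≈ -14.828 mcg/mL.

-14.8 mcg/mL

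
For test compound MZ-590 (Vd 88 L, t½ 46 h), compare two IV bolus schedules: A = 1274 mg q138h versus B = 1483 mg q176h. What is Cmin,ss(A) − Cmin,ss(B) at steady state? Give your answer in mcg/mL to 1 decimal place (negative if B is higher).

Regimen A: f = (1/2)^(138/46) ≈ 0.1250; Cmin,ss = (1274/88)·f/(1−f) ≈ 2.068 mcg/mL.
Regimen B: f = (1/2)^(176/46) ≈ 0.0705; Cmin,ss = (1483/88)·f/(1−f) ≈ 1.278 mcg/mL.
Difference ≈ 2.068 − 1.278 ≈ 0.790 mcg/mL.

0.8 mcg/mL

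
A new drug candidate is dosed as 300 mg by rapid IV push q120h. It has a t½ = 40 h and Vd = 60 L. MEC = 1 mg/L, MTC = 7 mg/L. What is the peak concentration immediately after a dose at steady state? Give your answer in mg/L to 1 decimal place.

5.7 mg/L

The dosing interval is 3 half-lives, so f = 2^(−3) = 0.125.
Accumulation ratio R = 1/(1 − f) = 1/0.875 = 8/7.
Single-dose peak C₀ = D/Vd = 300/60 = 5 mg/L.
Steady-state peak Cmax,ss = C₀·R = 5 × 8/7 ≈ 5.714 mg/L.
Peak 5.7 mg/L vs MTC 7 mg/L: below toxic threshold.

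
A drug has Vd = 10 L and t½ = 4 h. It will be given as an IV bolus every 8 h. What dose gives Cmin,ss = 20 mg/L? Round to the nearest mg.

τ/t½ = 8/4 ≈ 2, so f = (1/2)^(8/4) ≈ 0.250000.
Cmin,ss = (D/Vd)·f/(1−f), so D = Cmin,ss·Vd·(1−f)/f.
D = 20 × 10 × (1−f)/f ≈ 20 × 10 × 3.00000 ≈ 600.00 mg.

600 mg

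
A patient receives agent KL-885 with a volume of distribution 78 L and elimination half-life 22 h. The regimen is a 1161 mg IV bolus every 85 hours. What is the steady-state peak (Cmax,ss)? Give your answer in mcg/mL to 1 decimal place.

τ/t½ = 85/22 ≈ 3.8636, so fraction remaining f = (1/2)^(85/22) ≈ 0.0687.
At steady state, accumulation factor R = 1/(1 − e^(−kτ)) ≈ 1.0738.
Each bolus raises the concentration by D/Vd = 1161/78 ≈ 14.885 mcg/mL.
Steady-state peak Cmax,ss = C₀·R ≈ 14.885 × 1.0738 ≈ 15.984 mcg/mL.

16.0 mcg/mL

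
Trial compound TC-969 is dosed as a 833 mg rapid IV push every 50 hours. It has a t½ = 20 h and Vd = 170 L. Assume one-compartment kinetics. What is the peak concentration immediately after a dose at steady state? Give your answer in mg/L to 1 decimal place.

6.0 mg/L

Over one 50-h interval, 50/20 ≈ 2.5 half-lives elapse, leaving f ≈ 0.1768 of each dose.
Accumulation ratio R = 1/(1 − f) ≈ 1/0.8232 ≈ 1.2148.
Each bolus raises the concentration by D/Vd = 833/170 ≈ 4.900 mg/L.
Steady-state peak Cmax,ss = C₀·R ≈ 4.900 × 1.2148 ≈ 5.953 mg/L.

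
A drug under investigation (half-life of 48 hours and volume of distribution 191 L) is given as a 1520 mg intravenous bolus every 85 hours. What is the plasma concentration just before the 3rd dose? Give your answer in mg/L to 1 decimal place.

3.0 mg/L

f = (1/2)^(τ/t½) = (1/2)^(85/48) ≈ 0.2930.
C₀ = D/Vd = 1520/191 ≈ 7.958 mg/L.
Before the 3rd dose, 2 doses have been given. Superposition: Cmin = C₀·(f + f²).
≈ 7.958 × (0.2930 + 0.0858) ≈ 7.958 × 0.3788 ≈ 3.014 mg/L.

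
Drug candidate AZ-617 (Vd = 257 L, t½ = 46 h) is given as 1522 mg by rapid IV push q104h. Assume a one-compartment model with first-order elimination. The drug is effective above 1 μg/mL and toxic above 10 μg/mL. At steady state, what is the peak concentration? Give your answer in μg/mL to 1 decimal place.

7.5 μg/mL

τ/t½ = 104/46 ≈ 2.2609, so fraction remaining f = (1/2)^(104/46) ≈ 0.2086.
At steady state, accumulation factor R = 1/(1 − e^(−kτ)) ≈ 1.2636.
Each bolus raises the concentration by D/Vd = 1522/257 ≈ 5.922 μg/mL.
Steady-state peak Cmax,ss = C₀·R ≈ 5.922 × 1.2636 ≈ 7.483 μg/mL.
Peak 7.5 μg/mL vs MTC 10 μg/mL: below toxic threshold.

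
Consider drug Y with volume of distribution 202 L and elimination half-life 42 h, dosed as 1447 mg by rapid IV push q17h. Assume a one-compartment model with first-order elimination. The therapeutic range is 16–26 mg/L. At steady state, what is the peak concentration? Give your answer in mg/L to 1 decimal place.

29.3 mg/L

τ/t½ = 17/42 ≈ 0.40476, so fraction remaining f = (1/2)^(17/42) ≈ 0.7554.
At steady state, accumulation factor R = 1/(1 − e^(−kτ)) ≈ 4.0883.
Each bolus raises the concentration by D/Vd = 1447/202 ≈ 7.163 mg/L.
Cmax,ss = C₀/(1 − f) ≈ 7.163/0.2446 ≈ 29.285 mg/L.
Peak 29.3 mg/L vs MTC 26 mg/L: exceeds toxic threshold.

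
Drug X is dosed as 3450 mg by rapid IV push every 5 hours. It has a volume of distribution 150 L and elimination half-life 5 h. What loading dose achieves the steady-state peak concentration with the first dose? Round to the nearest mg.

6900 mg

f = (1/2)^(5/5) ≈ 0.500000; accumulation ratio R = 1/(1−f) ≈ 2.00000.
Loading dose to hit Cmax,ss on first dose: D_load = D_maint·R ≈ 3450 × 2.00000 ≈ 6900.00 mg.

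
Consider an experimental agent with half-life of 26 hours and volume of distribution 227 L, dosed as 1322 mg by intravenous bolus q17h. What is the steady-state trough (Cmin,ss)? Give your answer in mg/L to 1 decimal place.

10.2 mg/L

k = ln2/t½ = ln2/26 ≈ 0.026660 h⁻¹; fraction remaining f = e^(−kτ) = e^(−0.026660×17) ≈ 0.6356.
Accumulation ratio R = 1/(1 − f) ≈ 1/0.3644 ≈ 2.7442.
Each bolus raises the concentration by D/Vd = 1322/227 ≈ 5.824 mg/L.
Steady-state peak Cmax,ss = C₀·R ≈ 5.824 × 2.7442 ≈ 15.982 mg/L.
One interval later, Cmin,ss = Cmax,ss·e^(−kτ) ≈ 15.982 × 0.6356 ≈ 10.158 mg/L.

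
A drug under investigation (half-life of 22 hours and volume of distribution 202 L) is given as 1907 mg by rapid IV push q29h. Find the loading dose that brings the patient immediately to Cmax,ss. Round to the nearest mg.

3184 mg

f = (1/2)^(29/22) ≈ 0.401040; accumulation ratio R = 1/(1−f) ≈ 1.66956.
Loading dose to hit Cmax,ss on first dose: D_load = D_maint·R ≈ 1907 × 1.66956 ≈ 3183.85 mg.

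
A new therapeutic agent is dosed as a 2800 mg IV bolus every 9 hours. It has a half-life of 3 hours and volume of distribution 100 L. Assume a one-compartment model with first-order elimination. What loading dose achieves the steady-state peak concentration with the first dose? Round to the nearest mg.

3200 mg

f = (1/2)^(9/3) ≈ 0.125000; accumulation ratio R = 1/(1−f) ≈ 1.14286.
Loading dose to hit Cmax,ss on first dose: D_load = D_maint·R ≈ 2800 × 1.14286 ≈ 3200.01 mg.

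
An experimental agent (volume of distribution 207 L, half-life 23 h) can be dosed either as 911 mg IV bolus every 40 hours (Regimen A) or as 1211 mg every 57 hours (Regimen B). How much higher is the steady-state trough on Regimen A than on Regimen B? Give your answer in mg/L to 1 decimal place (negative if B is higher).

Regimen A: f = (1/2)^(40/23) ≈ 0.2996; Cmin,ss = (911/207)·f/(1−f) ≈ 1.883 mg/L.
Regimen B: f = (1/2)^(57/23) ≈ 0.1795; Cmin,ss = (1211/207)·f/(1−f) ≈ 1.280 mg/L.
Difference ≈ 1.883 − 1.280 ≈ 0.603 mg/L.

0.6 mg/L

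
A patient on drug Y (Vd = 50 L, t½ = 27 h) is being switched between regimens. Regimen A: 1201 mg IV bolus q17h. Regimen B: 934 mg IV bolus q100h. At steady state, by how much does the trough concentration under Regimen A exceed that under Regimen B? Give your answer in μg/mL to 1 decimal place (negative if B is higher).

42.3 μg/mL

Regimen A: f = (1/2)^(17/27) ≈ 0.6463; Cmin,ss = (1201/50)·f/(1−f) ≈ 43.891 μg/mL.
Regimen B: f = (1/2)^(100/27) ≈ 0.0767; Cmin,ss = (934/50)·f/(1−f) ≈ 1.552 μg/mL.
Difference ≈ 43.891 − 1.552 ≈ 42.339 μg/mL.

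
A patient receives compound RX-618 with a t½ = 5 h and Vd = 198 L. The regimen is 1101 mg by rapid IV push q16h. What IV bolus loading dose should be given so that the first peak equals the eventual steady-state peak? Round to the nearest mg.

f = (1/2)^(16/5) ≈ 0.108819; accumulation ratio R = 1/(1−f) ≈ 1.12211.
Loading dose to hit Cmax,ss on first dose: D_load = D_maint·R ≈ 1101 × 1.12211 ≈ 1235.44 mg.

1235 mg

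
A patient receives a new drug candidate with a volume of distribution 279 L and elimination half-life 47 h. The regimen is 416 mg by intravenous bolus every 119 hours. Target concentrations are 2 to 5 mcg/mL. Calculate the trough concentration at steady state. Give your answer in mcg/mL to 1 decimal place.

Over one 119-h interval, 119/47 ≈ 2.5319 half-lives elapse, leaving f ≈ 0.1729 of each dose.
Accumulation ratio R = 1/(1 − f) ≈ 1/0.8271 ≈ 1.2090.
Single-dose peak C₀ = D/Vd = 416/279 ≈ 1.491 mcg/mL.
Steady-state peak Cmax,ss = C₀·R ≈ 1.491 × 1.2090 ≈ 1.803 mcg/mL.
One interval later, Cmin,ss = Cmax,ss·e^(−kτ) ≈ 1.803 × 0.1729 ≈ 0.312 mcg/mL.
Trough 0.3 mcg/mL vs MEC 2 mcg/mL: subtherapeutic.

0.3 mcg/mL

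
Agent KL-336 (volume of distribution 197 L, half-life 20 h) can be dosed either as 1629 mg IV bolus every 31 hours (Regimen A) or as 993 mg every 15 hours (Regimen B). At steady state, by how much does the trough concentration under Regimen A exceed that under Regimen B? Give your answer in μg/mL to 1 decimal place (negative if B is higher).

-3.1 μg/mL

Regimen A: f = (1/2)^(31/20) ≈ 0.3415; Cmin,ss = (1629/197)·f/(1−f) ≈ 4.288 μg/mL.
Regimen B: f = (1/2)^(15/20) ≈ 0.5946; Cmin,ss = (993/197)·f/(1−f) ≈ 7.393 μg/mL.
Difference ≈ 4.288 − 7.393 ≈ -3.105 μg/mL.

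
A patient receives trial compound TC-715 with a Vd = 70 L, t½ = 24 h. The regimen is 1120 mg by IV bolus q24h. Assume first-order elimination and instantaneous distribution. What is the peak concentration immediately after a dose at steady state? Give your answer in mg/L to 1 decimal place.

τ = 24 h = 1 half-life, so f = (1/2)^1 = 0.5.
Accumulation ratio R = 1/(1 − f) = 1/0.5 = 2/1.
Single-dose peak C₀ = D/Vd = 1120/70 = 16 mg/L.
Steady-state peak Cmax,ss = C₀·R = 16 × 2/1 ≈ 32.000 mg/L.

32.0 mg/L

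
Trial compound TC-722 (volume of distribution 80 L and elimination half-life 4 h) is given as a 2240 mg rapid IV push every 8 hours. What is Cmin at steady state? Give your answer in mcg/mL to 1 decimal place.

9.3 mcg/mL

The dosing interval is 2 half-lives, so f = 2^(−2) = 0.25.
At steady state, R = 1/(1 − 0.25) = 4/3.
Single-dose peak C₀ = D/Vd = 2240/80 = 28 mcg/mL.
Steady-state peak Cmax,ss = C₀·R = 28 × 4/3 ≈ 37.333 mcg/mL.
Steady-state trough Cmin,ss = Cmax,ss·f ≈ 37.333 × 0.25 ≈ 9.333 mcg/mL.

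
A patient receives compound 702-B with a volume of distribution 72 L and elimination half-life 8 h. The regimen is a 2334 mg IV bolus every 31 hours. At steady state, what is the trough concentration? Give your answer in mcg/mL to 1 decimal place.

2.4 mcg/mL

k = ln2/t½ = ln2/8 ≈ 0.086643 h⁻¹; fraction remaining f = e^(−kτ) = e^(−0.086643×31) ≈ 0.0682.
Accumulation ratio R = 1/(1 − f) ≈ 1/0.9318 ≈ 1.0732.
Each bolus raises the concentration by D/Vd = 2334/72 ≈ 32.417 mcg/mL.
Steady-state peak Cmax,ss = C₀·R ≈ 32.417 × 1.0732 ≈ 34.790 mcg/mL.
One interval later, Cmin,ss = Cmax,ss·e^(−kτ) ≈ 34.790 × 0.0682 ≈ 2.373 mcg/mL.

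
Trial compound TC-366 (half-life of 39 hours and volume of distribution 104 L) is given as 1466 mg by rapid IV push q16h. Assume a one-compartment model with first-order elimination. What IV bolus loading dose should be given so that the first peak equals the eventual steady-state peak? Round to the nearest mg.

f = (1/2)^(16/39) ≈ 0.752490; accumulation ratio R = 1/(1−f) ≈ 4.04024.
Loading dose to hit Cmax,ss on first dose: D_load = D_maint·R ≈ 1466 × 4.04024 ≈ 5922.99 mg.

5923 mg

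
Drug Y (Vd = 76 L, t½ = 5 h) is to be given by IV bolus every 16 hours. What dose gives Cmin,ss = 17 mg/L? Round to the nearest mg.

10581 mg

τ/t½ = 16/5 ≈ 3.2, so f = (1/2)^(16/5) ≈ 0.108819.
Cmin,ss = (D/Vd)·f/(1−f), so D = Cmin,ss·Vd·(1−f)/f.
D = 17 × 76 × (1−f)/f ≈ 17 × 76 × 8.18957 ≈ 10580.92 mg.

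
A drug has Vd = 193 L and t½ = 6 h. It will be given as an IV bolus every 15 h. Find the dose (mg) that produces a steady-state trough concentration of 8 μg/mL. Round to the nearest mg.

7190 mg

τ/t½ = 15/6 ≈ 2.5, so f = (1/2)^(15/6) ≈ 0.176777.
Cmin,ss = (D/Vd)·f/(1−f), so D = Cmin,ss·Vd·(1−f)/f.
D = 8 × 193 × (1−f)/f ≈ 8 × 193 × 4.65684 ≈ 7190.16 mg.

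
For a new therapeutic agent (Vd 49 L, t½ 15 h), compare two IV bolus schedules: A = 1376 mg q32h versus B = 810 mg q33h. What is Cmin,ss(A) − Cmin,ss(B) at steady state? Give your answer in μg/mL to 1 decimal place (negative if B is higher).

3.7 μg/mL

Regimen A: f = (1/2)^(32/15) ≈ 0.2279; Cmin,ss = (1376/49)·f/(1−f) ≈ 8.289 μg/mL.
Regimen B: f = (1/2)^(33/15) ≈ 0.2176; Cmin,ss = (810/49)·f/(1−f) ≈ 4.597 μg/mL.
Difference ≈ 8.289 − 4.597 ≈ 3.692 μg/mL.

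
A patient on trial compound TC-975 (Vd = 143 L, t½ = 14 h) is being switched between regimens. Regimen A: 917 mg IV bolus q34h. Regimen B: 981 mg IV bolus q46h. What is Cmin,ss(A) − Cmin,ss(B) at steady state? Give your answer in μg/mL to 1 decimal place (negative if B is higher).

0.7 μg/mL

Regimen A: f = (1/2)^(34/14) ≈ 0.1857; Cmin,ss = (917/143)·f/(1−f) ≈ 1.462 μg/mL.
Regimen B: f = (1/2)^(46/14) ≈ 0.1025; Cmin,ss = (981/143)·f/(1−f) ≈ 0.783 μg/mL.
Difference ≈ 1.462 − 0.783 ≈ 0.679 μg/mL.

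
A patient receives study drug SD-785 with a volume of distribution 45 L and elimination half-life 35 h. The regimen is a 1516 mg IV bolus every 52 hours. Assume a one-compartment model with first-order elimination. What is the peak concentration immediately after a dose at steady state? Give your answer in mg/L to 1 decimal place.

52.4 mg/L

τ/t½ = 52/35 ≈ 1.4857, so fraction remaining f = (1/2)^(52/35) ≈ 0.3571.
Accumulation ratio R = 1/(1 − f) ≈ 1/0.6429 ≈ 1.5555.
Each bolus raises the concentration by D/Vd = 1516/45 ≈ 33.689 mg/L.
Cmax,ss = C₀/(1 − f) ≈ 33.689/0.6429 ≈ 52.402 mg/L.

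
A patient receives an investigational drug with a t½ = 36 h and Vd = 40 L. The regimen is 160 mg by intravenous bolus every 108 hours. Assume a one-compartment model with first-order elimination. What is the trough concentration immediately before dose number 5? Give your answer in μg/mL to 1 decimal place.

0.6 μg/mL

f = (1/2)^(τ/t½) = (1/2)^(108/36) ≈ 0.1250.
C₀ = D/Vd = 160/40 ≈ 4.000 μg/mL.
Before the 5th dose, 4 doses have been given. Superposition: Cmin = C₀·(f + f² + … + f^4).
≈ 4.000 × (0.1250 + 0.0156 + 0.0020 + 0.0002) ≈ 4.000 × 0.1428 ≈ 0.571 μg/mL.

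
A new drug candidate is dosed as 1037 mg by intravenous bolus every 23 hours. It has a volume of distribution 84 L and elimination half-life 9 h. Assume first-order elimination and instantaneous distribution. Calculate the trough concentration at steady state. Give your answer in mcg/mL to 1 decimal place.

Over one 23-h interval, 23/9 ≈ 2.5556 half-lives elapse, leaving f ≈ 0.1701 of each dose.
Single-dose peak C₀ = D/Vd = 1037/84 ≈ 12.345 mcg/mL.
Steady-state trough Cmin,ss = C₀·f/(1−f) ≈ 12.345 × 0.1701/0.8299 ≈ 2.530 mcg/mL.

2.5 mcg/mL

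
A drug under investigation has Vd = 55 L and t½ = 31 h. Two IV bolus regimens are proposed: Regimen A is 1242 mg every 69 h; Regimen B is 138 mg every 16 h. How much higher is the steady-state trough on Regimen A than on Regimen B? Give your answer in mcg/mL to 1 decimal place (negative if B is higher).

0.3 mcg/mL

Regimen A: f = (1/2)^(69/31) ≈ 0.2138; Cmin,ss = (1242/55)·f/(1−f) ≈ 6.141 mcg/mL.
Regimen B: f = (1/2)^(16/31) ≈ 0.6992; Cmin,ss = (138/55)·f/(1−f) ≈ 5.832 mcg/mL.
Difference ≈ 6.141 − 5.832 ≈ 0.309 mcg/mL.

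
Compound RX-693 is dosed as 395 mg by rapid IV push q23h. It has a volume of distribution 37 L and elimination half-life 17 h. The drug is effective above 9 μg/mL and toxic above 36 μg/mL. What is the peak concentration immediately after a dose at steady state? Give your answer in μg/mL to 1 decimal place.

17.5 μg/mL

k = ln2/t½ = ln2/17 ≈ 0.040773 h⁻¹; fraction remaining f = e^(−kτ) = e^(−0.040773×23) ≈ 0.3915.
At steady state, accumulation factor R = 1/(1 − e^(−kτ)) ≈ 1.6434.
Single-dose peak C₀ = D/Vd = 395/37 ≈ 10.676 μg/mL.
Steady-state peak Cmax,ss = C₀·R ≈ 10.676 × 1.6434 ≈ 17.545 μg/mL.
Peak 17.5 μg/mL vs MTC 36 μg/mL: below toxic threshold.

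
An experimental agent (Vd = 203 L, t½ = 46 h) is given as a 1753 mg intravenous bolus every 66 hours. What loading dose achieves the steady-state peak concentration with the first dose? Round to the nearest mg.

f = (1/2)^(66/46) ≈ 0.369903; accumulation ratio R = 1/(1−f) ≈ 1.58706.
Loading dose to hit Cmax,ss on first dose: D_load = D_maint·R ≈ 1753 × 1.58706 ≈ 2782.12 mg.

2782 mg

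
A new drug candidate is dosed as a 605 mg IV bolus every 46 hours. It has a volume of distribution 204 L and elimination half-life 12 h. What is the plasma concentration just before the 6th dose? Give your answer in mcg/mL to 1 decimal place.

f = (1/2)^(τ/t½) = (1/2)^(46/12) ≈ 0.0702.
C₀ = D/Vd = 605/204 ≈ 2.966 mcg/mL.
Before the 6th dose, 5 doses have been given. Superposition: Cmin = C₀·(f + f² + … + f^5).
≈ 2.966 × (0.0702 + 0.0049 + 0.0003 + 0.0000 + 0.0000) ≈ 2.966 × 0.0754 ≈ 0.224 mcg/mL.

0.2 mcg/mL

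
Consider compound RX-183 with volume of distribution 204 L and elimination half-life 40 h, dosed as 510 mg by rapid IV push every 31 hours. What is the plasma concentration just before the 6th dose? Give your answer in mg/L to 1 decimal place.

3.3 mg/L

f = (1/2)^(τ/t½) = (1/2)^(31/40) ≈ 0.5844.
C₀ = D/Vd = 510/204 ≈ 2.500 mg/L.
Before the 6th dose, 5 doses have been given. Superposition: Cmin = C₀·(f + f² + … + f^5).
≈ 2.500 × (0.5844 + 0.3415 + 0.1996 + 0.1166 + 0.0682) ≈ 2.500 × 1.3103 ≈ 3.276 mg/L.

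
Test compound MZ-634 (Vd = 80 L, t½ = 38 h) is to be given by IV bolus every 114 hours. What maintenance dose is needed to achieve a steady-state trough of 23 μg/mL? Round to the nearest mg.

12880 mg

τ/t½ = 114/38 ≈ 3, so f = (1/2)^(114/38) ≈ 0.125000.
Cmin,ss = (D/Vd)·f/(1−f), so D = Cmin,ss·Vd·(1−f)/f.
D = 23 × 80 × (1−f)/f ≈ 23 × 80 × 7.00000 ≈ 12880.00 mg.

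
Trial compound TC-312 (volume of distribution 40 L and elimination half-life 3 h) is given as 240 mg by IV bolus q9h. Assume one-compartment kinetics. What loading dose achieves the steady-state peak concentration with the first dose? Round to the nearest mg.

f = (1/2)^(9/3) ≈ 0.125000; accumulation ratio R = 1/(1−f) ≈ 1.14286.
Loading dose to hit Cmax,ss on first dose: D_load = D_maint·R ≈ 240 × 1.14286 ≈ 274.29 mg.

274 mg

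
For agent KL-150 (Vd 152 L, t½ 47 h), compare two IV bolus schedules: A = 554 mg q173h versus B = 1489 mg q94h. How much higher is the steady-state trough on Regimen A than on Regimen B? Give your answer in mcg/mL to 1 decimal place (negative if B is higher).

-3.0 mcg/mL

Regimen A: f = (1/2)^(173/47) ≈ 0.0780; Cmin,ss = (554/152)·f/(1−f) ≈ 0.308 mcg/mL.
Regimen B: f = (1/2)^(94/47) ≈ 0.2500; Cmin,ss = (1489/152)·f/(1−f) ≈ 3.265 mcg/mL.
Difference ≈ 0.308 − 3.265 ≈ -2.957 mcg/mL.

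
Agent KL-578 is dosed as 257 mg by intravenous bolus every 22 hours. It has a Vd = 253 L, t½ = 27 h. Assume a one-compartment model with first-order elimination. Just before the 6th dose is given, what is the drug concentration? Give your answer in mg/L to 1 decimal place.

f = (1/2)^(τ/t½) = (1/2)^(22/27) ≈ 0.5685.
C₀ = D/Vd = 257/253 ≈ 1.016 mg/L.
Before the 6th dose, 5 doses have been given. Superposition: Cmin = C₀·(f + f² + … + f^5).
≈ 1.016 × (0.5685 + 0.3232 + 0.1837 + 0.1045 + 0.0594) ≈ 1.016 × 1.2393 ≈ 1.259 mg/L.

1.3 mg/L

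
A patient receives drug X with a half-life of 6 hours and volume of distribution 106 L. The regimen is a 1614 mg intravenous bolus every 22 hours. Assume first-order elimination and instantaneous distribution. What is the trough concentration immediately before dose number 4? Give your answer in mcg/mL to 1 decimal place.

f = (1/2)^(τ/t½) = (1/2)^(22/6) ≈ 0.0787.
C₀ = D/Vd = 1614/106 ≈ 15.226 mcg/mL.
Before the 4th dose, 3 doses have been given. Superposition: Cmin = C₀·(f + f² + … + f^3).
≈ 15.226 × (0.0787 + 0.0062 + 0.0005) ≈ 15.226 × 0.0854 ≈ 1.300 mcg/mL.

1.3 mcg/mL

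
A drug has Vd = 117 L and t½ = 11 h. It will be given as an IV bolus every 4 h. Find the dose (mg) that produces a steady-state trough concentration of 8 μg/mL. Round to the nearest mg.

268 mg

τ/t½ = 4/11 ≈ 0.36364, so f = (1/2)^(4/11) ≈ 0.777203.
Cmin,ss = (D/Vd)·f/(1−f), so D = Cmin,ss·Vd·(1−f)/f.
D = 8 × 117 × (1−f)/f ≈ 8 × 117 × 0.28667 ≈ 268.32 mg.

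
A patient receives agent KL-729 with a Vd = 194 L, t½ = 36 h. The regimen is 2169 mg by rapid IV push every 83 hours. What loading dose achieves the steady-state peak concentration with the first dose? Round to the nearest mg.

f = (1/2)^(83/36) ≈ 0.202283; accumulation ratio R = 1/(1−f) ≈ 1.25358.
Loading dose to hit Cmax,ss on first dose: D_load = D_maint·R ≈ 2169 × 1.25358 ≈ 2719.02 mg.

2719 mg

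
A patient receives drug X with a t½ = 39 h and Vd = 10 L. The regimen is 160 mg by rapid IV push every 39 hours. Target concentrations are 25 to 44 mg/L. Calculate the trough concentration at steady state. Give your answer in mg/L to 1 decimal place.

16.0 mg/L

The dosing interval is 1 half-life, so f = 2^(−1) = 0.5.
At steady state, R = 1/(1 − 0.5) = 2/1.
Single-dose peak C₀ = D/Vd = 160/10 = 16 mg/L.
Steady-state peak Cmax,ss = C₀·R = 16 × 2/1 ≈ 32.000 mg/L.
Steady-state trough Cmin,ss = Cmax,ss·f ≈ 32.000 × 0.5 ≈ 16.000 mg/L.
Trough 16.0 mg/L vs MEC 25 mg/L: subtherapeutic.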